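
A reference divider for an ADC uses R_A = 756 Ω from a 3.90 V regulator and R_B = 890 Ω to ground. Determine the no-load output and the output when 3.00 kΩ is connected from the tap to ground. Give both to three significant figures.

Open-circuit: V = 3.90 × 890/(756 + 890) = 2.11 V.
With the load, R_B becomes R_B‖R_L = 686.4 Ω, so V = 3.90 × 686.4/1442 = 1.86 V.

Unloaded: 2.11 V; loaded: 1.86 V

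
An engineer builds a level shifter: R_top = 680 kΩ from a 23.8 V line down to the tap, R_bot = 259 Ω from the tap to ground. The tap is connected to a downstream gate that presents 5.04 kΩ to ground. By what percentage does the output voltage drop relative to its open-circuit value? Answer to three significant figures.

4.89 %

The divider's output (Thévenin) resistance is R_top‖R_bot = 258.9 Ω.
Fractional drop under load = R_th/(R_th + R_L) = 258.9 / (258.9 + 5040) = 0.04886.
So the output falls by 4.89 %.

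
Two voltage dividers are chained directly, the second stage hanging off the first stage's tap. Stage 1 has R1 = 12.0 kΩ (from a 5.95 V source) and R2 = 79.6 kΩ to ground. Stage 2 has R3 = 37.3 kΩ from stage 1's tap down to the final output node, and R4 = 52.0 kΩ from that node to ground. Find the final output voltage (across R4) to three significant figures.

V_out ≈ 2.70 V

Stage 2 presents R3+R4 = 89.30 kΩ as a load on stage 1's tap.
Stage 1's lower leg becomes R2‖(R3+R4) = 42.09 kΩ, so V_mid = 5.95 × 42.09/54.09 = 4.630 V.
Stage 2 is itself unloaded: V_out = V_mid × R4/(R3+R4) = 4.630 × 52.0/89.30 = 2.70 V.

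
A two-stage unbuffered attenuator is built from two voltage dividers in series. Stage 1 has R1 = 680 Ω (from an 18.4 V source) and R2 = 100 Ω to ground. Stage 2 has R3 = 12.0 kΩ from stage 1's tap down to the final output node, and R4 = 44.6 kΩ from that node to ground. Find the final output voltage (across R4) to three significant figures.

V_out ≈ 1.86 V

Stage 2 presents R3+R4 = 56600 Ω as a load on stage 1's tap.
Stage 1's lower leg becomes R2‖(R3+R4) = 99.82 Ω, so V_mid = 18.4 × 99.82/779.8 = 2.355 V.
Stage 2 is itself unloaded: V_out = V_mid × R4/(R3+R4) = 2.355 × 44600/56600 = 1.86 V.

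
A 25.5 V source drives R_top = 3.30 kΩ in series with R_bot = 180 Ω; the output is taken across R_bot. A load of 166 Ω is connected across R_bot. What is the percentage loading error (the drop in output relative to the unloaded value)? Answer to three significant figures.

The divider's output (Thévenin) resistance is R_top‖R_bot = 170.7 Ω.
Fractional drop under load = R_th/(R_th + R_L) = 170.7 / (170.7 + 166) = 0.5070.
So the output falls by 50.7 %.

50.7 %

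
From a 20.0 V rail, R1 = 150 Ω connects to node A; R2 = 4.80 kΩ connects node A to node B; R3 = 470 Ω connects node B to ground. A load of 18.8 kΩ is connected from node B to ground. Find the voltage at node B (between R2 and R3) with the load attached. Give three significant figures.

V ≈ 1.70 V

At node B, R3 is in parallel with the load: R3‖R_L = 458.5 Ω.
Below node A the resistance is R2 + (R3‖R_L) = 5259 Ω, so V_A = 20.0 × 5259/5409 = 19.45 V.
Then V_B = V_A × (R3‖R_L)/(R2 + R3‖R_L) = 19.45 × 458.5/5259 = 1.70 V.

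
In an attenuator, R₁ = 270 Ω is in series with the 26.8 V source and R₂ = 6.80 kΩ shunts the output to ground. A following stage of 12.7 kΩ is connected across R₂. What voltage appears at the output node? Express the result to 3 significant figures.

V_out ≈ 25.3 V

The load sits in parallel with R₂: R₂‖R_L = (6800 × 12700) / (6800 + 12700) = 4429 Ω.
V_out = 26.8 × 4429 / (270 + 4429) = 26.8 × 4429/4699 = 25.3 V.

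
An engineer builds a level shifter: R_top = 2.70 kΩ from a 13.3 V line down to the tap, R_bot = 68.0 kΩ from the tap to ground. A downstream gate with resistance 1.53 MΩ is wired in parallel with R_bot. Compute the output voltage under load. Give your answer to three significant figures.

V_out ≈ 12.8 V

The load sits in parallel with R_bot: R_bot‖R_L = (68.0 × 1530) / (68.0 + 1530) = 65.11 kΩ.
V_out = 13.3 × 65.11 / (2.70 + 65.11) = 13.3 × 65.11/67.81 = 12.8 V.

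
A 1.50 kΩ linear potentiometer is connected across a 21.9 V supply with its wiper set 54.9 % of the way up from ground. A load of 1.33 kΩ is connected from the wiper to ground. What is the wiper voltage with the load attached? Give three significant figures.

V ≈ 9.40 V

The wiper splits the pot into (1−α)R = 676.5 Ω above and αR = 823.5 Ω below.
Lower section ‖ load = 508.6 Ω.
V_wiper = 21.9 × 508.6/(676.5 + 508.6) = 9.40 V.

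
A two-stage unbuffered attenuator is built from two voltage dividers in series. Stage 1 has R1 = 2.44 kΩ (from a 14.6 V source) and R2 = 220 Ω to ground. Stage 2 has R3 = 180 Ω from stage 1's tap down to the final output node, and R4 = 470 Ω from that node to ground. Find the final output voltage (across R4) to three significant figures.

V_out ≈ 0.666 V

Stage 2 presents R3+R4 = 650.0 Ω as a load on stage 1's tap.
Stage 1's lower leg becomes R2‖(R3+R4) = 164.4 Ω, so V_mid = 14.6 × 164.4/2604 = 0.9214 V.
Stage 2 is itself unloaded: V_out = V_mid × R4/(R3+R4) = 0.9214 × 470/650.0 = 0.666 V.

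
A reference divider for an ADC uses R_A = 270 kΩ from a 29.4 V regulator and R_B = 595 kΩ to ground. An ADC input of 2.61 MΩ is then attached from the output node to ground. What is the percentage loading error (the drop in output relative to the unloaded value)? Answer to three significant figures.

6.64 %

The divider's output (Thévenin) resistance is R_A‖R_B = 185.7 kΩ.
Fractional drop under load = R_th/(R_th + R_L) = 185.7 / (185.7 + 2610) = 0.06643.
So the output falls by 6.64 %.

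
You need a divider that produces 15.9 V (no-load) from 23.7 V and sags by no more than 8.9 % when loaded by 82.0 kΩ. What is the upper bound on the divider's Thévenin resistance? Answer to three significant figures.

R_th ≤ 8.01 kΩ

Loading drop = R_th/(R_th + R_L) ≤ 0.0890, so R_th ≤ R_L · ε/(1−ε) = 82.0 kΩ × 0.0890/0.9110 = 8.01 kΩ.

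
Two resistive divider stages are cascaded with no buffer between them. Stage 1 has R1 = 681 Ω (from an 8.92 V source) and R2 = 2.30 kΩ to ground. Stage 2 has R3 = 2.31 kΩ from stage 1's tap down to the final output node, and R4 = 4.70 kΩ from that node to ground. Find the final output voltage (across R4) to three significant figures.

V_out ≈ 4.29 V

Stage 2 presents R3+R4 = 7010 Ω as a load on stage 1's tap.
Stage 1's lower leg becomes R2‖(R3+R4) = 1732 Ω, so V_mid = 8.92 × 1732/2413 = 6.402 V.
Stage 2 is itself unloaded: V_out = V_mid × R4/(R3+R4) = 6.402 × 4700/7010 = 4.29 V.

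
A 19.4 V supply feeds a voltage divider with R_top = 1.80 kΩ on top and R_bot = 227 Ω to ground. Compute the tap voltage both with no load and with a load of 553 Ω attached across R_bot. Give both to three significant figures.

Open-circuit: V = 19.4 × 227/(1800 + 227) = 2.17 V.
With the load, R_bot becomes R_bot‖R_L = 160.9 Ω, so V = 19.4 × 160.9/1961 = 1.59 V.

Unloaded: 2.17 V; loaded: 1.59 V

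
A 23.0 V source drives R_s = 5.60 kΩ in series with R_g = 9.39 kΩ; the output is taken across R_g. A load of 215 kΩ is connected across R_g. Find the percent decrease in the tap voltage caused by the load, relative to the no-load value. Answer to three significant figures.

1.61 %

The divider's output (Thévenin) resistance is R_s‖R_g = 3.508 kΩ.
Fractional drop under load = R_th/(R_th + R_L) = 3.508 / (3.508 + 215) = 0.01605.
So the output falls by 1.61 %.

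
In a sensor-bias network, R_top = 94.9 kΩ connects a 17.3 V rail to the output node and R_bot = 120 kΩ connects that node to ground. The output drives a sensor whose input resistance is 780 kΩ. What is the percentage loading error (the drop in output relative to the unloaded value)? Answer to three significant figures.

The divider's output (Thévenin) resistance is R_top‖R_bot = 52.99 kΩ.
Fractional drop under load = R_th/(R_th + R_L) = 52.99 / (52.99 + 780) = 0.06362.
So the output falls by 6.36 %.

6.36 %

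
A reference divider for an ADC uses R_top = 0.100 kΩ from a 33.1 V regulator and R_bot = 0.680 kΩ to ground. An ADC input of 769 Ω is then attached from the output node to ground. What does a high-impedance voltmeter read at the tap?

V_out ≈ 25.9 V

The load sits in parallel with R_bot: R_bot‖R_L = (680 × 769) / (680 + 769) = 360.9 Ω.
V_out = 33.1 × 360.9 / (100 + 360.9) = 33.1 × 360.9/460.9 = 25.9 V.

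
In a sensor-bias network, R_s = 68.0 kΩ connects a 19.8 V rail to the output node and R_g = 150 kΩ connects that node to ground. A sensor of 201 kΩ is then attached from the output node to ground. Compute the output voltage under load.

The load sits in parallel with R_g: R_g‖R_L = (150 × 201) / (150 + 201) = 85.90 kΩ.
V_out = 19.8 × 85.90 / (68.0 + 85.90) = 19.8 × 85.90/153.9 = 11.1 V.

V_out ≈ 11.1 V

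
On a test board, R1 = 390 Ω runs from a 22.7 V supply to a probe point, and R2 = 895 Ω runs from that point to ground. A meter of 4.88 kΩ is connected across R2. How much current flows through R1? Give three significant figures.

I ≈ 19.8 mA

R2‖R_L = 756.3 Ω, so the source sees R1 + R2‖R_L = 1146 Ω.
I = 22.7 V / 1146 Ω = 19.8 mA.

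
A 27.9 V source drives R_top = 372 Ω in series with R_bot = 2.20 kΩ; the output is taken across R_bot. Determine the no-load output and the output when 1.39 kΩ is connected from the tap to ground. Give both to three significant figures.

Unloaded: 23.9 V; loaded: 19.4 V

Open-circuit: V = 27.9 × 2200/(372 + 2200) = 23.9 V.
With the load, R_bot becomes R_bot‖R_L = 851.8 Ω, so V = 27.9 × 851.8/1224 = 19.4 V.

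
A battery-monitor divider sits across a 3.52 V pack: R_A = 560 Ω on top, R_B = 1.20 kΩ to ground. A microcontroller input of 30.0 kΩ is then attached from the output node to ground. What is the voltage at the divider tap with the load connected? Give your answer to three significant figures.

V_out ≈ 2.37 V

The load sits in parallel with R_B: R_B‖R_L = (1200 × 30000) / (1200 + 30000) = 1154 Ω.
V_out = 3.52 × 1154 / (560 + 1154) = 3.52 × 1154/1714 = 2.37 V.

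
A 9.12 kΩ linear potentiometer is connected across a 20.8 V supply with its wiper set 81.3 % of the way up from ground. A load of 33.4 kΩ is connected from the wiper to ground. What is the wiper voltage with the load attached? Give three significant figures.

V ≈ 16.2 V

The wiper splits the pot into (1−α)R = 1.705 kΩ above and αR = 7.415 kΩ below.
Lower section ‖ load = 6.068 kΩ.
V_wiper = 20.8 × 6.068/(1.705 + 6.068) = 16.2 V.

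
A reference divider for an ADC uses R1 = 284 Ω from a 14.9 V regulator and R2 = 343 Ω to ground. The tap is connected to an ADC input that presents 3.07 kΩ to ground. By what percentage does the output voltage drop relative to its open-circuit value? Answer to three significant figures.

4.82 %

The divider's output (Thévenin) resistance is R1‖R2 = 155.4 Ω.
Fractional drop under load = R_th/(R_th + R_L) = 155.4 / (155.4 + 3070) = 0.04817.
So the output falls by 4.82 %.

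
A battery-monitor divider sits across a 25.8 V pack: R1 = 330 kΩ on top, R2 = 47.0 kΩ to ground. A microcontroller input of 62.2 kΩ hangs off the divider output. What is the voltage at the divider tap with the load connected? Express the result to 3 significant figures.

The load sits in parallel with R2: R2‖R_L = (47.0 × 62.2) / (47.0 + 62.2) = 26.77 kΩ.
V_out = 25.8 × 26.77 / (330 + 26.77) = 25.8 × 26.77/356.8 = 1.94 V.

V_out ≈ 1.94 V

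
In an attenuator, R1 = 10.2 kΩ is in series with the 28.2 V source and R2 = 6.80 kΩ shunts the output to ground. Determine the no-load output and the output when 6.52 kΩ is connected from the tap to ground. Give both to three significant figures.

Unloaded: 11.3 V; loaded: 6.94 V

Open-circuit: V = 28.2 × 6.80/(10.2 + 6.80) = 11.3 V.
With the load, R2 becomes R2‖R_L = 3.329 kΩ, so V = 28.2 × 3.329/13.53 = 6.94 V.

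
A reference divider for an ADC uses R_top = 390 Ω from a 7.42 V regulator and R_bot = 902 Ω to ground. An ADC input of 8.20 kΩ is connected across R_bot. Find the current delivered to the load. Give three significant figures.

R_bot‖R_L = 812.6 Ω; V_out = 7.42 × 812.6/1203 = 5.014 V.
I_L = V_out / R_L = 5.014 / 8.20 kΩ = 0.611 mA.

I_L ≈ 0.611 mA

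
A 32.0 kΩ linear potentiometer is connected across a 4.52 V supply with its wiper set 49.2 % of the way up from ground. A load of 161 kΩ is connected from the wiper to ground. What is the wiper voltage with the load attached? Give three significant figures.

The wiper splits the pot into (1−α)R = 16.26 kΩ above and αR = 15.74 kΩ below.
Lower section ‖ load = 14.34 kΩ.
V_wiper = 4.52 × 14.34/(16.26 + 14.34) = 2.12 V.

V ≈ 2.12 V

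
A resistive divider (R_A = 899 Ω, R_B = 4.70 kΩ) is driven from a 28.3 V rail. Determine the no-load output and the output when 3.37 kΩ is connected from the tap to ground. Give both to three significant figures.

Unloaded: 23.8 V; loaded: 19.4 V

Open-circuit: V = 28.3 × 4700/(899 + 4700) = 23.8 V.
With the load, R_B becomes R_B‖R_L = 1963 Ω, so V = 28.3 × 1963/2862 = 19.4 V.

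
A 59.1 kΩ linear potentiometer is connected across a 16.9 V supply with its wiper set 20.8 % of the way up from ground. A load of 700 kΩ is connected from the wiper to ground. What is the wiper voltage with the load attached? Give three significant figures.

V ≈ 3.47 V

The wiper splits the pot into (1−α)R = 46.81 kΩ above and αR = 12.29 kΩ below.
Lower section ‖ load = 12.08 kΩ.
V_wiper = 16.9 × 12.08/(46.81 + 12.08) = 3.47 V.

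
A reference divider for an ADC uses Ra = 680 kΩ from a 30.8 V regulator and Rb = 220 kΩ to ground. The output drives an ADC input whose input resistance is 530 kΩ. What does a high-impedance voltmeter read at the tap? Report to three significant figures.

V_out ≈ 5.73 V

The load sits in parallel with Rb: Rb‖R_L = (220 × 530) / (220 + 530) = 155.5 kΩ.
V_out = 30.8 × 155.5 / (680 + 155.5) = 30.8 × 155.5/835.5 = 5.73 V.
(Unloaded it would have been 7.53 V.)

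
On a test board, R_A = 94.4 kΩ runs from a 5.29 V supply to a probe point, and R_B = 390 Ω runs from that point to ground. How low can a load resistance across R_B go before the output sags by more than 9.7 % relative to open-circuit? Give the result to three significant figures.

Output resistance R_th = R_A‖R_B = (94400 × 390)/94790 = 388.4 Ω.
The fractional drop is R_th/(R_th + R_L); requiring this ≤ 0.0970 gives R_L ≥ R_th(1/0.0970 − 1) = 388.4 × 9.309 = 3.62 kΩ.

R_L(min) ≈ 3.62 kΩ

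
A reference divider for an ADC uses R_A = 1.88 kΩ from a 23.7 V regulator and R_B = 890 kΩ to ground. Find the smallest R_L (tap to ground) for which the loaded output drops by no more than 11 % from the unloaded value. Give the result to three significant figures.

R_L(min) ≈ 15.2 kΩ

Output resistance R_th = R_A‖R_B = (1.88 × 890)/891.9 = 1.876 kΩ.
The fractional drop is R_th/(R_th + R_L); requiring this ≤ 0.110 gives R_L ≥ R_th(1/0.110 − 1) = 1.876 × 8.091 = 15.2 kΩ.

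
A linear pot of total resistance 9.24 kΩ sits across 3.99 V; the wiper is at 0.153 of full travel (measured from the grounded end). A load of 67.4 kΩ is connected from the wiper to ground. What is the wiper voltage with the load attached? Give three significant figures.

The wiper splits the pot into (1−α)R = 7.826 kΩ above and αR = 1.414 kΩ below.
Lower section ‖ load = 1.385 kΩ.
V_wiper = 3.99 × 1.385/(7.826 + 1.385) = 0.600 V.

V ≈ 0.600 V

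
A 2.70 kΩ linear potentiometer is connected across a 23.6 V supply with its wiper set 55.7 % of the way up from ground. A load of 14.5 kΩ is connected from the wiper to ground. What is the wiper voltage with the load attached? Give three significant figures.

The wiper splits the pot into (1−α)R = 1.196 kΩ above and αR = 1.504 kΩ below.
Lower section ‖ load = 1.363 kΩ.
V_wiper = 23.6 × 1.363/(1.196 + 1.363) = 12.6 V.

V ≈ 12.6 V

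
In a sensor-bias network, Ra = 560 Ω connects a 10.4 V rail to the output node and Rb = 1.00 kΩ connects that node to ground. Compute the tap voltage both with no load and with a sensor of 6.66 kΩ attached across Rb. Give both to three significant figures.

Unloaded: 6.67 V; loaded: 6.33 V

Open-circuit: V = 10.4 × 1000/(560 + 1000) = 6.67 V.
With the load, Rb becomes Rb‖R_L = 869.5 Ω, so V = 10.4 × 869.5/1429 = 6.33 V.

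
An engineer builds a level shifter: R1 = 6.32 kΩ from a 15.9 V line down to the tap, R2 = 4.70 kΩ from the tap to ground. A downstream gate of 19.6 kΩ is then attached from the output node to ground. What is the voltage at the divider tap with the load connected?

V_out ≈ 5.96 V

The load sits in parallel with R2: R2‖R_L = (4.70 × 19.6) / (4.70 + 19.6) = 3.791 kΩ.
V_out = 15.9 × 3.791 / (6.32 + 3.791) = 15.9 × 3.791/10.11 = 5.96 V.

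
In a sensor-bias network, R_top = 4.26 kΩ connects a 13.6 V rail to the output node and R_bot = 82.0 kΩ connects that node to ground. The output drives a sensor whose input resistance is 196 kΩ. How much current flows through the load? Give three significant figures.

R_bot‖R_L = 57.81 kΩ; V_out = 13.6 × 57.81/62.07 = 12.67 V.
I_L = V_out / R_L = 12.67 / 196 kΩ = 0.0646 mA.

I_L ≈ 0.0646 mA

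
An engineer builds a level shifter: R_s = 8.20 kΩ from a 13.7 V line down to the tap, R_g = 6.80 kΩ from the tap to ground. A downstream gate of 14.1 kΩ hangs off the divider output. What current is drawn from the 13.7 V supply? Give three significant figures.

I ≈ 1.07 mA

R_g‖R_L = 4.588 kΩ, so the source sees R_s + R_g‖R_L = 12.79 kΩ.
I = 13.7 V / 12.79 kΩ = 1.07 mA.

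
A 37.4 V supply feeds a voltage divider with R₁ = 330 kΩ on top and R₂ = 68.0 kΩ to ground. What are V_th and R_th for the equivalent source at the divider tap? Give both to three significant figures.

V_th is the open-circuit tap voltage: 37.4 × 68.0/(330 + 68.0) = 6.39 V.
With the supply zeroed, R₁ and R₂ appear in parallel from the tap: R_th = R₁‖R₂ = (330 × 68.0)/398.0 = 56.4 kΩ.

V_th = 6.39 V, R_th = 56.4 kΩ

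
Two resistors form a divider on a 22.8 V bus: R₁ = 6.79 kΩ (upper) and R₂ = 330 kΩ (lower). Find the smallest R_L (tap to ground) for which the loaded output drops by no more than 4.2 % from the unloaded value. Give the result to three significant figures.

Output resistance R_th = R₁‖R₂ = (6.79 × 330)/336.8 = 6.653 kΩ.
The fractional drop is R_th/(R_th + R_L); requiring this ≤ 0.0420 gives R_L ≥ R_th(1/0.0420 − 1) = 6.653 × 22.81 = 152 kΩ.

R_L(min) ≈ 152 kΩ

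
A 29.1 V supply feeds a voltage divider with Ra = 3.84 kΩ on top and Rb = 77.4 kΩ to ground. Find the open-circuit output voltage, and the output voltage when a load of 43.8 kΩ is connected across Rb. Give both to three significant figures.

Open-circuit: V = 29.1 × 77.4/(3.84 + 77.4) = 27.7 V.
With the load, Rb becomes Rb‖R_L = 27.97 kΩ, so V = 29.1 × 27.97/31.81 = 25.6 V.

Unloaded: 27.7 V; loaded: 25.6 V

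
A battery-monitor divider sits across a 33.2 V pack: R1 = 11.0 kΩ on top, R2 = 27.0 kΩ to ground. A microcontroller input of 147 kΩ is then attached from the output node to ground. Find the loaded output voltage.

The load sits in parallel with R2: R2‖R_L = (27.0 × 147) / (27.0 + 147) = 22.81 kΩ.
V_out = 33.2 × 22.81 / (11.0 + 22.81) = 33.2 × 22.81/33.81 = 22.4 V.

V_out ≈ 22.4 V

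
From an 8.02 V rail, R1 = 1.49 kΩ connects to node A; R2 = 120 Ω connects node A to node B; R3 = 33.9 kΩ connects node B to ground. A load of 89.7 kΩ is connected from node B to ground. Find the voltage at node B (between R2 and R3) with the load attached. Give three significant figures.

At node B, R3 is in parallel with the load: R3‖R_L = 24600 Ω.
Below node A the resistance is R2 + (R3‖R_L) = 24720 Ω, so V_A = 8.02 × 24720/26210 = 7.564 V.
Then V_B = V_A × (R3‖R_L)/(R2 + R3‖R_L) = 7.564 × 24600/24720 = 7.53 V.

V ≈ 7.53 V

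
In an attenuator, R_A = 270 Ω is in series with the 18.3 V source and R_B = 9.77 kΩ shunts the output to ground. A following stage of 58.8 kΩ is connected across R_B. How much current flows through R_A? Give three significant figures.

R_B‖R_L = 8378 Ω, so the source sees R_A + R_B‖R_L = 8648 Ω.
I = 18.3 V / 8648 Ω = 2.12 mA.

I ≈ 2.12 mA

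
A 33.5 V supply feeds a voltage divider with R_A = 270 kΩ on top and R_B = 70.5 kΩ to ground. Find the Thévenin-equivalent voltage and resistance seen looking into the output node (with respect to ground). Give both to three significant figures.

V_th is the open-circuit tap voltage: 33.5 × 70.5/(270 + 70.5) = 6.94 V.
With the supply zeroed, R_A and R_B appear in parallel from the tap: R_th = R_A‖R_B = (270 × 70.5)/340.5 = 55.9 kΩ.

V_th = 6.94 V, R_th = 55.9 kΩ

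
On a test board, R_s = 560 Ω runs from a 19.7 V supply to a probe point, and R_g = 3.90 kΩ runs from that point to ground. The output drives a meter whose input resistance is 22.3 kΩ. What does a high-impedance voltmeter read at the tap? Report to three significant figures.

The load sits in parallel with R_g: R_g‖R_L = (3900 × 22300) / (3900 + 22300) = 3319 Ω.
V_out = 19.7 × 3319 / (560 + 3319) = 19.7 × 3319/3879 = 16.9 V.

V_out ≈ 16.9 V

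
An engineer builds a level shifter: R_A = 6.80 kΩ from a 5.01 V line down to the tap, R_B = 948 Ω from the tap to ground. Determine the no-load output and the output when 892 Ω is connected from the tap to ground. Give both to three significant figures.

Open-circuit: V = 5.01 × 948/(6800 + 948) = 0.613 V.
With the load, R_B becomes R_B‖R_L = 459.6 Ω, so V = 5.01 × 459.6/7260 = 0.317 V.

Unloaded: 0.613 V; loaded: 0.317 V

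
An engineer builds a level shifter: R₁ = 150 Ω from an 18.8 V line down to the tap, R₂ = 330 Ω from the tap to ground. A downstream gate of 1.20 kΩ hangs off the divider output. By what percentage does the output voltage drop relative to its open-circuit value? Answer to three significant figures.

7.91 %

The divider's output (Thévenin) resistance is R₁‖R₂ = 103.1 Ω.
Fractional drop under load = R_th/(R_th + R_L) = 103.1 / (103.1 + 1200) = 0.07914.
So the output falls by 7.91 %.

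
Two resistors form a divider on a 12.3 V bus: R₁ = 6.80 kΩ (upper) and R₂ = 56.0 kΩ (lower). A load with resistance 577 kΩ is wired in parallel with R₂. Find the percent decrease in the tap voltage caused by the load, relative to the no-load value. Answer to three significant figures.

1.04 %

The divider's output (Thévenin) resistance is R₁‖R₂ = 6.064 kΩ.
Fractional drop under load = R_th/(R_th + R_L) = 6.064 / (6.064 + 577) = 0.01040.
So the output falls by 1.04 %.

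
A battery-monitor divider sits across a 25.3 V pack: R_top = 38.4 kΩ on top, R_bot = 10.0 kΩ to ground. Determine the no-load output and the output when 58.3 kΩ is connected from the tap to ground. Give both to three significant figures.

Unloaded: 5.23 V; loaded: 4.60 V

Open-circuit: V = 25.3 × 10.0/(38.4 + 10.0) = 5.23 V.
With the load, R_bot becomes R_bot‖R_L = 8.536 kΩ, so V = 25.3 × 8.536/46.94 = 4.60 V.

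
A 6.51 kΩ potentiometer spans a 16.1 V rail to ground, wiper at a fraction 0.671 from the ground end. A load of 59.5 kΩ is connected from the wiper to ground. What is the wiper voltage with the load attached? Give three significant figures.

The wiper splits the pot into (1−α)R = 2.142 kΩ above and αR = 4.368 kΩ below.
Lower section ‖ load = 4.069 kΩ.
V_wiper = 16.1 × 4.069/(2.142 + 4.069) = 10.5 V.

V ≈ 10.5 V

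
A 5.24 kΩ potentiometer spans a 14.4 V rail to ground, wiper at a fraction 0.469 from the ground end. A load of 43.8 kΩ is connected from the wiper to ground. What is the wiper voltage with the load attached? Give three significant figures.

The wiper splits the pot into (1−α)R = 2.782 kΩ above and αR = 2.458 kΩ below.
Lower section ‖ load = 2.327 kΩ.
V_wiper = 14.4 × 2.327/(2.782 + 2.327) = 6.56 V.

V ≈ 6.56 V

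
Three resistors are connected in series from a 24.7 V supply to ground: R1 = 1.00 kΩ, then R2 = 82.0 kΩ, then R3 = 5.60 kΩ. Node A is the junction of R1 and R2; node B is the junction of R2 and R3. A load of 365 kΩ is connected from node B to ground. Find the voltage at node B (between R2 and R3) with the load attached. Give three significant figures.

V ≈ 1.54 V

At node B, R3 is in parallel with the load: R3‖R_L = 5.515 kΩ.
Below node A the resistance is R2 + (R3‖R_L) = 87.52 kΩ, so V_A = 24.7 × 87.52/88.52 = 24.42 V.
Then V_B = V_A × (R3‖R_L)/(R2 + R3‖R_L) = 24.42 × 5.515/87.52 = 1.54 V.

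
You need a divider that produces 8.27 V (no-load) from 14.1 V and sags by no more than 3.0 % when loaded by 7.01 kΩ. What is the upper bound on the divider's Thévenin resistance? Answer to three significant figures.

R_th ≤ 217 Ω

Loading drop = R_th/(R_th + R_L) ≤ 0.0300, so R_th ≤ R_L · ε/(1−ε) = 7.01 kΩ × 0.0300/0.9700 = 217 Ω.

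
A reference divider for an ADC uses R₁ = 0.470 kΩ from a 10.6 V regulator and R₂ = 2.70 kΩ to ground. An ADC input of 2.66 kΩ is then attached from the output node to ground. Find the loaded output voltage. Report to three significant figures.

V_out ≈ 7.85 V

The load sits in parallel with R₂: R₂‖R_L = (2700 × 2660) / (2700 + 2660) = 1340 Ω.
V_out = 10.6 × 1340 / (470 + 1340) = 10.6 × 1340/1810 = 7.85 V.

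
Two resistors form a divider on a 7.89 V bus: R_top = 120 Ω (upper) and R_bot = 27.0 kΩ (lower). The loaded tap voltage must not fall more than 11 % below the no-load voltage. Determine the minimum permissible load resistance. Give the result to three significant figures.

Output resistance R_th = R_top‖R_bot = (120 × 27000)/27120 = 119.5 Ω.
The fractional drop is R_th/(R_th + R_L); requiring this ≤ 0.110 gives R_L ≥ R_th(1/0.110 − 1) = 119.5 × 8.091 = 967 Ω.

R_L(min) ≈ 967 Ω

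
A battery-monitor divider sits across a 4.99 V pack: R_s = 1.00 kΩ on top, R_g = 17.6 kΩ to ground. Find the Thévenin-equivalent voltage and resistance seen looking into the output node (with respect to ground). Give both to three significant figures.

V_th is the open-circuit tap voltage: 4.99 × 17.6/(1.00 + 17.6) = 4.72 V.
With the supply zeroed, R_s and R_g appear in parallel from the tap: R_th = R_s‖R_g = (1.00 × 17.6)/18.60 = 946 Ω.

V_th = 4.72 V, R_th = 946 Ω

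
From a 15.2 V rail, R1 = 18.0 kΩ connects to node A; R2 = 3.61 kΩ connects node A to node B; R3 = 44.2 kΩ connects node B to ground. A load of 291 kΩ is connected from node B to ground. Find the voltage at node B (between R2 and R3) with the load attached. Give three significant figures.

At node B, R3 is in parallel with the load: R3‖R_L = 38.37 kΩ.
Below node A the resistance is R2 + (R3‖R_L) = 41.98 kΩ, so V_A = 15.2 × 41.98/59.98 = 10.64 V.
Then V_B = V_A × (R3‖R_L)/(R2 + R3‖R_L) = 10.64 × 38.37/41.98 = 9.72 V.

V ≈ 9.72 V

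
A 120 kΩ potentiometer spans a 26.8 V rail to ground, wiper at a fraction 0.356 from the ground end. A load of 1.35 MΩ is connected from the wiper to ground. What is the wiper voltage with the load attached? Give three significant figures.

V ≈ 9.35 V

The wiper splits the pot into (1−α)R = 77.28 kΩ above and αR = 42.72 kΩ below.
Lower section ‖ load = 41.41 kΩ.
V_wiper = 26.8 × 41.41/(77.28 + 41.41) = 9.35 V.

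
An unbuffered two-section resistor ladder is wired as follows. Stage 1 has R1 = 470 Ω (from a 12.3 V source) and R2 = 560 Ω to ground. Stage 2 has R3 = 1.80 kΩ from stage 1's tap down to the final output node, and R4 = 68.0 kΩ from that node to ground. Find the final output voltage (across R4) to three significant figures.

Stage 2 presents R3+R4 = 69800 Ω as a load on stage 1's tap.
Stage 1's lower leg becomes R2‖(R3+R4) = 555.5 Ω, so V_mid = 12.3 × 555.5/1026 = 6.663 V.
Stage 2 is itself unloaded: V_out = V_mid × R4/(R3+R4) = 6.663 × 68000/69800 = 6.49 V.

V_out ≈ 6.49 V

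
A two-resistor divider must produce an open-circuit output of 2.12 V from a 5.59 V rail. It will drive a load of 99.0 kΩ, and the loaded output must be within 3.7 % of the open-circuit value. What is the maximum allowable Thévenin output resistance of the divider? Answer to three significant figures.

Loading drop = R_th/(R_th + R_L) ≤ 0.0370, so R_th ≤ R_L · ε/(1−ε) = 99.0 kΩ × 0.0370/0.9630 = 3.80 kΩ.

R_th ≤ 3.80 kΩ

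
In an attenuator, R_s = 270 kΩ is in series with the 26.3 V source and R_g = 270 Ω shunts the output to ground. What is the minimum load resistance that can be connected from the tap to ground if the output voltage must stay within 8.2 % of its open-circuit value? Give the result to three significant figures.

R_L(min) ≈ 3.02 kΩ

Output resistance R_th = R_s‖R_g = (270000 × 270)/270300 = 269.7 Ω.
The fractional drop is R_th/(R_th + R_L); requiring this ≤ 0.0820 gives R_L ≥ R_th(1/0.0820 − 1) = 269.7 × 11.20 = 3.02 kΩ.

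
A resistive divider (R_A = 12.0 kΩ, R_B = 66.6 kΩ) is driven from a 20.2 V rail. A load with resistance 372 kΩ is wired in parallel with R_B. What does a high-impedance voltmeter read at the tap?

The load sits in parallel with R_B: R_B‖R_L = (66.6 × 372) / (66.6 + 372) = 56.49 kΩ.
V_out = 20.2 × 56.49 / (12.0 + 56.49) = 20.2 × 56.49/68.49 = 16.7 V.
(Unloaded it would have been 17.1 V.)

V_out ≈ 16.7 V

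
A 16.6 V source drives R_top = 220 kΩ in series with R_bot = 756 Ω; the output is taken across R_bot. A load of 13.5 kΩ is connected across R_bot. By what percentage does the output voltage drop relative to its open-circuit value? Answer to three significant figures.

5.29 %

The divider's output (Thévenin) resistance is R_top‖R_bot = 753.4 Ω.
Fractional drop under load = R_th/(R_th + R_L) = 753.4 / (753.4 + 13500) = 0.05286.
So the output falls by 5.29 %.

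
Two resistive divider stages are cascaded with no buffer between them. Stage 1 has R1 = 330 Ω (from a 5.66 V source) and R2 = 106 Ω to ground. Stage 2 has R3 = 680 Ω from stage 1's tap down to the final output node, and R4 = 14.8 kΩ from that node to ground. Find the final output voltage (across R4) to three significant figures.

V_out ≈ 1.31 V

Stage 2 presents R3+R4 = 15480 Ω as a load on stage 1's tap.
Stage 1's lower leg becomes R2‖(R3+R4) = 105.3 Ω, so V_mid = 5.66 × 105.3/435.3 = 1.369 V.
Stage 2 is itself unloaded: V_out = V_mid × R4/(R3+R4) = 1.369 × 14800/15480 = 1.31 V.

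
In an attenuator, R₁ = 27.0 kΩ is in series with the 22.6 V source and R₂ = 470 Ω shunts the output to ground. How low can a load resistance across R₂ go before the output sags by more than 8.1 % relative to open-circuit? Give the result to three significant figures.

Output resistance R_th = R₁‖R₂ = (27000 × 470)/27470 = 462.0 Ω.
The fractional drop is R_th/(R_th + R_L); requiring this ≤ 0.0810 gives R_L ≥ R_th(1/0.0810 − 1) = 462.0 × 11.35 = 5.24 kΩ.

R_L(min) ≈ 5.24 kΩ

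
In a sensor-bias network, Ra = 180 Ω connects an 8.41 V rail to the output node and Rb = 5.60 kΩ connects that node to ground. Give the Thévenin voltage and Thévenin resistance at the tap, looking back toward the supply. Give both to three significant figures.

V_th is the open-circuit tap voltage: 8.41 × 5600/(180 + 5600) = 8.15 V.
With the supply zeroed, Ra and Rb appear in parallel from the tap: R_th = Ra‖Rb = (180 × 5600)/5780 = 174 Ω.

V_th = 8.15 V, R_th = 174 Ω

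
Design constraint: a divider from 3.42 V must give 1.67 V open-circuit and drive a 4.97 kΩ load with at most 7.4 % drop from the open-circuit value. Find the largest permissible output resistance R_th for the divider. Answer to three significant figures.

Loading drop = R_th/(R_th + R_L) ≤ 0.0740, so R_th ≤ R_L · ε/(1−ε) = 4.97 kΩ × 0.0740/0.9260 = 397 Ω.
(Any R1, R2 with R2/(R1+R2) = 0.488 and R1‖R2 ≤ 397 Ω will meet the spec.)

R_th ≤ 397 Ω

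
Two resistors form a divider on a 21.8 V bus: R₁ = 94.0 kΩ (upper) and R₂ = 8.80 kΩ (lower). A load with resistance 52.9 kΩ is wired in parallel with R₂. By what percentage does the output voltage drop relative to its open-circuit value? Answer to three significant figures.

Unloaded V = 21.8 × 8.80/102.8 = 1.8661 V.
Loaded: R₂‖R_L = 7.545 kΩ, giving V = 21.8 × 7.545/101.5 = 1.6198 V.
Drop = (1.8661 − 1.6198) / 1.8661 = 13.2 %.

13.2 %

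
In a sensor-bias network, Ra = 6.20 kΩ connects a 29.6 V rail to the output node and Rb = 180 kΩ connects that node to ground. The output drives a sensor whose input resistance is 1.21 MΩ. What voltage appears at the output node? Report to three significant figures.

The load sits in parallel with Rb: Rb‖R_L = (180 × 1210) / (180 + 1210) = 156.7 kΩ.
V_out = 29.6 × 156.7 / (6.20 + 156.7) = 29.6 × 156.7/162.9 = 28.5 V.

V_out ≈ 28.5 V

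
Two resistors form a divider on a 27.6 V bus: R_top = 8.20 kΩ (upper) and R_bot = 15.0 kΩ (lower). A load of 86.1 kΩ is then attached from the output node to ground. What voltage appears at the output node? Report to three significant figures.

The load sits in parallel with R_bot: R_bot‖R_L = (15.0 × 86.1) / (15.0 + 86.1) = 12.77 kΩ.
V_out = 27.6 × 12.77 / (8.20 + 12.77) = 27.6 × 12.77/20.97 = 16.8 V.

V_out ≈ 16.8 V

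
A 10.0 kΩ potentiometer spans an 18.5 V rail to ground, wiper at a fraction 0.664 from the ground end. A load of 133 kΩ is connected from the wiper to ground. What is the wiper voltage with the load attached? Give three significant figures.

V ≈ 12.1 V

The wiper splits the pot into (1−α)R = 3.360 kΩ above and αR = 6.640 kΩ below.
Lower section ‖ load = 6.324 kΩ.
V_wiper = 18.5 × 6.324/(3.360 + 6.324) = 12.1 V.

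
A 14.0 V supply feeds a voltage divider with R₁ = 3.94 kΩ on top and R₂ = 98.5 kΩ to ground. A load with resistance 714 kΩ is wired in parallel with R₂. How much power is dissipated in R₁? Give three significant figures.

P ≈ 0.0943 mW

Total resistance from the source is R₁ + (R₂‖R_L) = 90.50 kΩ, so I = 14.0/90.50 kΩ = 0.1547 mA.
P = I²·R₁ = (0.1547 mA)² × 3.94 kΩ = 0.0943 mW.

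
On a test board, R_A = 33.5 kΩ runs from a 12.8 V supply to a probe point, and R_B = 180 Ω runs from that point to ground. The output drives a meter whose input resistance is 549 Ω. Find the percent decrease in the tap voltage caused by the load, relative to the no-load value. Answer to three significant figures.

The divider's output (Thévenin) resistance is R_A‖R_B = 179.0 Ω.
Fractional drop under load = R_th/(R_th + R_L) = 179.0 / (179.0 + 549) = 0.2459.
So the output falls by 24.6 %.

24.6 %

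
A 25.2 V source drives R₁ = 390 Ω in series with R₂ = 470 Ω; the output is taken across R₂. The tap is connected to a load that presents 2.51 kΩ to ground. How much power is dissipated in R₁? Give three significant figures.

Total resistance from the source is R₁ + (R₂‖R_L) = 785.9 Ω, so I = 25.2/785.9 Ω = 32.07 mA.
P = I²·R₁ = (32.07 mA)² × 390 Ω = 401 mW.

P ≈ 401 mW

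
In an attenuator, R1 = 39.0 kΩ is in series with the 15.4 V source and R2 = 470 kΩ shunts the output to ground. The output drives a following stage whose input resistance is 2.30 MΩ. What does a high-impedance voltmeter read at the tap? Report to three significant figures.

V_out ≈ 14.0 V

The load sits in parallel with R2: R2‖R_L = (470 × 2300) / (470 + 2300) = 390.3 kΩ.
V_out = 15.4 × 390.3 / (39.0 + 390.3) = 15.4 × 390.3/429.3 = 14.0 V.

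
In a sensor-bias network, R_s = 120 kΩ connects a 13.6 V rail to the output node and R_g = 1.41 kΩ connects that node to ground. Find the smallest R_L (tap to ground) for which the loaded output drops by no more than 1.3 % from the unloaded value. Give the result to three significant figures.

R_L(min) ≈ 106 kΩ

Output resistance R_th = R_s‖R_g = (120 × 1.41)/121.4 = 1.394 kΩ.
The fractional drop is R_th/(R_th + R_L); requiring this ≤ 0.0130 gives R_L ≥ R_th(1/0.0130 − 1) = 1.394 × 75.92 = 106 kΩ.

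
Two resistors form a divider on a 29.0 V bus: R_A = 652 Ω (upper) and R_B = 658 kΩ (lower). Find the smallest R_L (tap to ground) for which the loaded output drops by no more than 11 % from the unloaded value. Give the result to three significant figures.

R_L(min) ≈ 5.27 kΩ

Output resistance R_th = R_A‖R_B = (652 × 658000)/658700 = 651.4 Ω.
The fractional drop is R_th/(R_th + R_L); requiring this ≤ 0.110 gives R_L ≥ R_th(1/0.110 − 1) = 651.4 × 8.091 = 5.27 kΩ.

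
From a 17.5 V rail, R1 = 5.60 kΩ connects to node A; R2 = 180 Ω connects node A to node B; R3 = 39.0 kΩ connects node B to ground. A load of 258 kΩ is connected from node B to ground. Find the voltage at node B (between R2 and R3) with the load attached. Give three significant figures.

V ≈ 14.9 V

At node B, R3 is in parallel with the load: R3‖R_L = 33880 Ω.
Below node A the resistance is R2 + (R3‖R_L) = 34060 Ω, so V_A = 17.5 × 34060/39660 = 15.03 V.
Then V_B = V_A × (R3‖R_L)/(R2 + R3‖R_L) = 15.03 × 33880/34060 = 14.9 V.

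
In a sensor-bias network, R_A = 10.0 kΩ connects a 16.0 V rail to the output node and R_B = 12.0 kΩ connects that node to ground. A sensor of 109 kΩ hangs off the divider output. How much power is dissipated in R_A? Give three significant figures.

P ≈ 5.91 mW

Total resistance from the source is R_A + (R_B‖R_L) = 20.81 kΩ, so I = 16.0/20.81 kΩ = 0.7689 mA.
P = I²·R_A = (0.7689 mA)² × 10.0 kΩ = 5.91 mW.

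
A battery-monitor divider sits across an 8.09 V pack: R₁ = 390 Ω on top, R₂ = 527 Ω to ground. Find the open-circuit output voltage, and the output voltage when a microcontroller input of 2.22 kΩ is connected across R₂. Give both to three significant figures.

Open-circuit: V = 8.09 × 527/(390 + 527) = 4.65 V.
With the load, R₂ becomes R₂‖R_L = 425.9 Ω, so V = 8.09 × 425.9/815.9 = 4.22 V.

Unloaded: 4.65 V; loaded: 4.22 V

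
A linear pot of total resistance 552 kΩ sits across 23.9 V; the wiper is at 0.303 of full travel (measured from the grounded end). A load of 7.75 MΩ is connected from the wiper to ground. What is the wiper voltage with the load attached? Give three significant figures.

V ≈ 7.13 V

The wiper splits the pot into (1−α)R = 384.7 kΩ above and αR = 167.3 kΩ below.
Lower section ‖ load = 163.7 kΩ.
V_wiper = 23.9 × 163.7/(384.7 + 163.7) = 7.13 V.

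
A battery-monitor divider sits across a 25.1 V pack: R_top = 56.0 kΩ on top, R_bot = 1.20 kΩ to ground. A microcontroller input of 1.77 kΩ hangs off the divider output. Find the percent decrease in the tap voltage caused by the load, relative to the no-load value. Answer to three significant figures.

Unloaded V = 25.1 × 1.20/57.20 = 0.5266 V.
Loaded: R_bot‖R_L = 0.7152 kΩ, giving V = 25.1 × 0.7152/56.72 = 0.3165 V.
Drop = (0.5266 − 0.3165) / 0.5266 = 39.9 %.

39.9 %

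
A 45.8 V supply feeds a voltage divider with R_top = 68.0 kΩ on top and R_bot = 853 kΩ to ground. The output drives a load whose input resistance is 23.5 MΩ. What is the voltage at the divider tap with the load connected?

V_out ≈ 42.3 V

The load sits in parallel with R_bot: R_bot‖R_L = (853 × 23500) / (853 + 23500) = 823.1 kΩ.
V_out = 45.8 × 823.1 / (68.0 + 823.1) = 45.8 × 823.1/891.1 = 42.3 V.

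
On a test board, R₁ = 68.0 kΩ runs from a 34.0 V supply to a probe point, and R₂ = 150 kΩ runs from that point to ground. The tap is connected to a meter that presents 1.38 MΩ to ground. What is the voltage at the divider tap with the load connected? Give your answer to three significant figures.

The load sits in parallel with R₂: R₂‖R_L = (150 × 1380) / (150 + 1380) = 135.3 kΩ.
V_out = 34.0 × 135.3 / (68.0 + 135.3) = 34.0 × 135.3/203.3 = 22.6 V.

V_out ≈ 22.6 V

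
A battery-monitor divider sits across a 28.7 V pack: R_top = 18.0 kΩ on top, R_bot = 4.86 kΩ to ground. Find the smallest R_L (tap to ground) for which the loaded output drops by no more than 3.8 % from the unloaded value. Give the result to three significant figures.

Output resistance R_th = R_top‖R_bot = (18.0 × 4.86)/22.86 = 3.827 kΩ.
The fractional drop is R_th/(R_th + R_L); requiring this ≤ 0.0380 gives R_L ≥ R_th(1/0.0380 − 1) = 3.827 × 25.32 = 96.9 kΩ.

R_L(min) ≈ 96.9 kΩ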